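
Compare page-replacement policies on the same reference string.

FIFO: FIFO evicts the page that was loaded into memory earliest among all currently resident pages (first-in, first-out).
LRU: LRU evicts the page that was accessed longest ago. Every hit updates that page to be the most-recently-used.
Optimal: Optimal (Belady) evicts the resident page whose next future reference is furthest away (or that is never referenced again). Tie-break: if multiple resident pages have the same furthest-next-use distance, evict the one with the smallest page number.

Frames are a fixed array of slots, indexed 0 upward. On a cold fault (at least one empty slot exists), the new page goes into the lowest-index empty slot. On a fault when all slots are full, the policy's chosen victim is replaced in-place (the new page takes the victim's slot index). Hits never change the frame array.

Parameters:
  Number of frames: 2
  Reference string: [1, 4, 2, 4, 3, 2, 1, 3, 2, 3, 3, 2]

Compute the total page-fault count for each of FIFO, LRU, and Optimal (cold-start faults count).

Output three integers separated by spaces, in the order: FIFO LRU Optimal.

Answer: 7 8 6

Derivation:
--- FIFO ---
  step 0: ref 1 -> FAULT, frames=[1,-] (faults so far: 1)
  step 1: ref 4 -> FAULT, frames=[1,4] (faults so far: 2)
  step 2: ref 2 -> FAULT, evict 1, frames=[2,4] (faults so far: 3)
  step 3: ref 4 -> HIT, frames=[2,4] (faults so far: 3)
  step 4: ref 3 -> FAULT, evict 4, frames=[2,3] (faults so far: 4)
  step 5: ref 2 -> HIT, frames=[2,3] (faults so far: 4)
  step 6: ref 1 -> FAULT, evict 2, frames=[1,3] (faults so far: 5)
  step 7: ref 3 -> HIT, frames=[1,3] (faults so far: 5)
  step 8: ref 2 -> FAULT, evict 3, frames=[1,2] (faults so far: 6)
  step 9: ref 3 -> FAULT, evict 1, frames=[3,2] (faults so far: 7)
  step 10: ref 3 -> HIT, frames=[3,2] (faults so far: 7)
  step 11: ref 2 -> HIT, frames=[3,2] (faults so far: 7)
  FIFO total faults: 7
--- LRU ---
  step 0: ref 1 -> FAULT, frames=[1,-] (faults so far: 1)
  step 1: ref 4 -> FAULT, frames=[1,4] (faults so far: 2)
  step 2: ref 2 -> FAULT, evict 1, frames=[2,4] (faults so far: 3)
  step 3: ref 4 -> HIT, frames=[2,4] (faults so far: 3)
  step 4: ref 3 -> FAULT, evict 2, frames=[3,4] (faults so far: 4)
  step 5: ref 2 -> FAULT, evict 4, frames=[3,2] (faults so far: 5)
  step 6: ref 1 -> FAULT, evict 3, frames=[1,2] (faults so far: 6)
  step 7: ref 3 -> FAULT, evict 2, frames=[1,3] (faults so far: 7)
  step 8: ref 2 -> FAULT, evict 1, frames=[2,3] (faults so far: 8)
  step 9: ref 3 -> HIT, frames=[2,3] (faults so far: 8)
  step 10: ref 3 -> HIT, frames=[2,3] (faults so far: 8)
  step 11: ref 2 -> HIT, frames=[2,3] (faults so far: 8)
  LRU total faults: 8
--- Optimal ---
  step 0: ref 1 -> FAULT, frames=[1,-] (faults so far: 1)
  step 1: ref 4 -> FAULT, frames=[1,4] (faults so far: 2)
  step 2: ref 2 -> FAULT, evict 1, frames=[2,4] (faults so far: 3)
  step 3: ref 4 -> HIT, frames=[2,4] (faults so far: 3)
  step 4: ref 3 -> FAULT, evict 4, frames=[2,3] (faults so far: 4)
  step 5: ref 2 -> HIT, frames=[2,3] (faults so far: 4)
  step 6: ref 1 -> FAULT, evict 2, frames=[1,3] (faults so far: 5)
  step 7: ref 3 -> HIT, frames=[1,3] (faults so far: 5)
  step 8: ref 2 -> FAULT, evict 1, frames=[2,3] (faults so far: 6)
  step 9: ref 3 -> HIT, frames=[2,3] (faults so far: 6)
  step 10: ref 3 -> HIT, frames=[2,3] (faults so far: 6)
  step 11: ref 2 -> HIT, frames=[2,3] (faults so far: 6)
  Optimal total faults: 6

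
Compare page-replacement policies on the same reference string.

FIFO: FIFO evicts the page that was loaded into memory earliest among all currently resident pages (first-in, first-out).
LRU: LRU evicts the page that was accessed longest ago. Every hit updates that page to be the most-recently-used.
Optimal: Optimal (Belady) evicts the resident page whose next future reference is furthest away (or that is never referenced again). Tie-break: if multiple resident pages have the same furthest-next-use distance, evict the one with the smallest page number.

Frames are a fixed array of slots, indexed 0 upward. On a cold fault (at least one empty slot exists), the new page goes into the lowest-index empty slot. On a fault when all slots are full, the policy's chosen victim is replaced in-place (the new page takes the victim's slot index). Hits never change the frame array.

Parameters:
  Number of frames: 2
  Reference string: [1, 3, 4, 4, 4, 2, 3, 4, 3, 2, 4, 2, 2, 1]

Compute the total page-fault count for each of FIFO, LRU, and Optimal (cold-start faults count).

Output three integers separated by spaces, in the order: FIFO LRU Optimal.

--- FIFO ---
  step 0: ref 1 -> FAULT, frames=[1,-] (faults so far: 1)
  step 1: ref 3 -> FAULT, frames=[1,3] (faults so far: 2)
  step 2: ref 4 -> FAULT, evict 1, frames=[4,3] (faults so far: 3)
  step 3: ref 4 -> HIT, frames=[4,3] (faults so far: 3)
  step 4: ref 4 -> HIT, frames=[4,3] (faults so far: 3)
  step 5: ref 2 -> FAULT, evict 3, frames=[4,2] (faults so far: 4)
  step 6: ref 3 -> FAULT, evict 4, frames=[3,2] (faults so far: 5)
  step 7: ref 4 -> FAULT, evict 2, frames=[3,4] (faults so far: 6)
  step 8: ref 3 -> HIT, frames=[3,4] (faults so far: 6)
  step 9: ref 2 -> FAULT, evict 3, frames=[2,4] (faults so far: 7)
  step 10: ref 4 -> HIT, frames=[2,4] (faults so far: 7)
  step 11: ref 2 -> HIT, frames=[2,4] (faults so far: 7)
  step 12: ref 2 -> HIT, frames=[2,4] (faults so far: 7)
  step 13: ref 1 -> FAULT, evict 4, frames=[2,1] (faults so far: 8)
  FIFO total faults: 8
--- LRU ---
  step 0: ref 1 -> FAULT, frames=[1,-] (faults so far: 1)
  step 1: ref 3 -> FAULT, frames=[1,3] (faults so far: 2)
  step 2: ref 4 -> FAULT, evict 1, frames=[4,3] (faults so far: 3)
  step 3: ref 4 -> HIT, frames=[4,3] (faults so far: 3)
  step 4: ref 4 -> HIT, frames=[4,3] (faults so far: 3)
  step 5: ref 2 -> FAULT, evict 3, frames=[4,2] (faults so far: 4)
  step 6: ref 3 -> FAULT, evict 4, frames=[3,2] (faults so far: 5)
  step 7: ref 4 -> FAULT, evict 2, frames=[3,4] (faults so far: 6)
  step 8: ref 3 -> HIT, frames=[3,4] (faults so far: 6)
  step 9: ref 2 -> FAULT, evict 4, frames=[3,2] (faults so far: 7)
  step 10: ref 4 -> FAULT, evict 3, frames=[4,2] (faults so far: 8)
  step 11: ref 2 -> HIT, frames=[4,2] (faults so far: 8)
  step 12: ref 2 -> HIT, frames=[4,2] (faults so far: 8)
  step 13: ref 1 -> FAULT, evict 4, frames=[1,2] (faults so far: 9)
  LRU total faults: 9
--- Optimal ---
  step 0: ref 1 -> FAULT, frames=[1,-] (faults so far: 1)
  step 1: ref 3 -> FAULT, frames=[1,3] (faults so far: 2)
  step 2: ref 4 -> FAULT, evict 1, frames=[4,3] (faults so far: 3)
  step 3: ref 4 -> HIT, frames=[4,3] (faults so far: 3)
  step 4: ref 4 -> HIT, frames=[4,3] (faults so far: 3)
  step 5: ref 2 -> FAULT, evict 4, frames=[2,3] (faults so far: 4)
  step 6: ref 3 -> HIT, frames=[2,3] (faults so far: 4)
  step 7: ref 4 -> FAULT, evict 2, frames=[4,3] (faults so far: 5)
  step 8: ref 3 -> HIT, frames=[4,3] (faults so far: 5)
  step 9: ref 2 -> FAULT, evict 3, frames=[4,2] (faults so far: 6)
  step 10: ref 4 -> HIT, frames=[4,2] (faults so far: 6)
  step 11: ref 2 -> HIT, frames=[4,2] (faults so far: 6)
  step 12: ref 2 -> HIT, frames=[4,2] (faults so far: 6)
  step 13: ref 1 -> FAULT, evict 2, frames=[4,1] (faults so far: 7)
  Optimal total faults: 7

Answer: 8 9 7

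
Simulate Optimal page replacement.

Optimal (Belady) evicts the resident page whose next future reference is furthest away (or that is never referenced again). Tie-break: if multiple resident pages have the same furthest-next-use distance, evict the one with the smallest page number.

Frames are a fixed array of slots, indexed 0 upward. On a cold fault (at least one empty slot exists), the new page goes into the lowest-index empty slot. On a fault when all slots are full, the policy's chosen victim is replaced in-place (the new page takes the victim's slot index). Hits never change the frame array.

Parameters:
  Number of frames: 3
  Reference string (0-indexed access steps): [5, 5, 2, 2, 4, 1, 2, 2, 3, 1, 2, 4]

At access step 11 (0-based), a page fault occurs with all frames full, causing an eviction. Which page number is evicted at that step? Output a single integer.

Step 0: ref 5 -> FAULT, frames=[5,-,-]
Step 1: ref 5 -> HIT, frames=[5,-,-]
Step 2: ref 2 -> FAULT, frames=[5,2,-]
Step 3: ref 2 -> HIT, frames=[5,2,-]
Step 4: ref 4 -> FAULT, frames=[5,2,4]
Step 5: ref 1 -> FAULT, evict 5, frames=[1,2,4]
Step 6: ref 2 -> HIT, frames=[1,2,4]
Step 7: ref 2 -> HIT, frames=[1,2,4]
Step 8: ref 3 -> FAULT, evict 4, frames=[1,2,3]
Step 9: ref 1 -> HIT, frames=[1,2,3]
Step 10: ref 2 -> HIT, frames=[1,2,3]
Step 11: ref 4 -> FAULT, evict 1, frames=[4,2,3]
At step 11: evicted page 1

Answer: 1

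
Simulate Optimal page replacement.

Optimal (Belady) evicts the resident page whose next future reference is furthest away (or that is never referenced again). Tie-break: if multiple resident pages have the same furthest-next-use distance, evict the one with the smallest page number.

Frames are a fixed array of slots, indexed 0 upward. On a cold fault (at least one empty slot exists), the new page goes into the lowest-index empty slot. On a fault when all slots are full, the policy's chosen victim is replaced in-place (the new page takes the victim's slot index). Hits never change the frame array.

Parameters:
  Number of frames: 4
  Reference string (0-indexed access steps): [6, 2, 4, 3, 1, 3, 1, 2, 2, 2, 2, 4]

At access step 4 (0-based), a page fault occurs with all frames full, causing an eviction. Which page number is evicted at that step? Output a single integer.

Step 0: ref 6 -> FAULT, frames=[6,-,-,-]
Step 1: ref 2 -> FAULT, frames=[6,2,-,-]
Step 2: ref 4 -> FAULT, frames=[6,2,4,-]
Step 3: ref 3 -> FAULT, frames=[6,2,4,3]
Step 4: ref 1 -> FAULT, evict 6, frames=[1,2,4,3]
At step 4: evicted page 6

Answer: 6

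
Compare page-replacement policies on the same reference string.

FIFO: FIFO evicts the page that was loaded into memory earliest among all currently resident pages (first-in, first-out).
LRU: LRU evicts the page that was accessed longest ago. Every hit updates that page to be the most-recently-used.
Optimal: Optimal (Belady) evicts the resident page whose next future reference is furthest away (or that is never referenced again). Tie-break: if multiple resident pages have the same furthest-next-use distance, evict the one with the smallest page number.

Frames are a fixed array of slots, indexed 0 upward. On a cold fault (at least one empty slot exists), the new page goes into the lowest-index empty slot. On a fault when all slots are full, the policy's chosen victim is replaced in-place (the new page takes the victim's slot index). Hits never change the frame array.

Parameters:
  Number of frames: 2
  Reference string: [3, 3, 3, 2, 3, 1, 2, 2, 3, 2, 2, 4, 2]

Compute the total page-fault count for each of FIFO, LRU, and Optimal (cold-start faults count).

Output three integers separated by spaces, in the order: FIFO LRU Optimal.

--- FIFO ---
  step 0: ref 3 -> FAULT, frames=[3,-] (faults so far: 1)
  step 1: ref 3 -> HIT, frames=[3,-] (faults so far: 1)
  step 2: ref 3 -> HIT, frames=[3,-] (faults so far: 1)
  step 3: ref 2 -> FAULT, frames=[3,2] (faults so far: 2)
  step 4: ref 3 -> HIT, frames=[3,2] (faults so far: 2)
  step 5: ref 1 -> FAULT, evict 3, frames=[1,2] (faults so far: 3)
  step 6: ref 2 -> HIT, frames=[1,2] (faults so far: 3)
  step 7: ref 2 -> HIT, frames=[1,2] (faults so far: 3)
  step 8: ref 3 -> FAULT, evict 2, frames=[1,3] (faults so far: 4)
  step 9: ref 2 -> FAULT, evict 1, frames=[2,3] (faults so far: 5)
  step 10: ref 2 -> HIT, frames=[2,3] (faults so far: 5)
  step 11: ref 4 -> FAULT, evict 3, frames=[2,4] (faults so far: 6)
  step 12: ref 2 -> HIT, frames=[2,4] (faults so far: 6)
  FIFO total faults: 6
--- LRU ---
  step 0: ref 3 -> FAULT, frames=[3,-] (faults so far: 1)
  step 1: ref 3 -> HIT, frames=[3,-] (faults so far: 1)
  step 2: ref 3 -> HIT, frames=[3,-] (faults so far: 1)
  step 3: ref 2 -> FAULT, frames=[3,2] (faults so far: 2)
  step 4: ref 3 -> HIT, frames=[3,2] (faults so far: 2)
  step 5: ref 1 -> FAULT, evict 2, frames=[3,1] (faults so far: 3)
  step 6: ref 2 -> FAULT, evict 3, frames=[2,1] (faults so far: 4)
  step 7: ref 2 -> HIT, frames=[2,1] (faults so far: 4)
  step 8: ref 3 -> FAULT, evict 1, frames=[2,3] (faults so far: 5)
  step 9: ref 2 -> HIT, frames=[2,3] (faults so far: 5)
  step 10: ref 2 -> HIT, frames=[2,3] (faults so far: 5)
  step 11: ref 4 -> FAULT, evict 3, frames=[2,4] (faults so far: 6)
  step 12: ref 2 -> HIT, frames=[2,4] (faults so far: 6)
  LRU total faults: 6
--- Optimal ---
  step 0: ref 3 -> FAULT, frames=[3,-] (faults so far: 1)
  step 1: ref 3 -> HIT, frames=[3,-] (faults so far: 1)
  step 2: ref 3 -> HIT, frames=[3,-] (faults so far: 1)
  step 3: ref 2 -> FAULT, frames=[3,2] (faults so far: 2)
  step 4: ref 3 -> HIT, frames=[3,2] (faults so far: 2)
  step 5: ref 1 -> FAULT, evict 3, frames=[1,2] (faults so far: 3)
  step 6: ref 2 -> HIT, frames=[1,2] (faults so far: 3)
  step 7: ref 2 -> HIT, frames=[1,2] (faults so far: 3)
  step 8: ref 3 -> FAULT, evict 1, frames=[3,2] (faults so far: 4)
  step 9: ref 2 -> HIT, frames=[3,2] (faults so far: 4)
  step 10: ref 2 -> HIT, frames=[3,2] (faults so far: 4)
  step 11: ref 4 -> FAULT, evict 3, frames=[4,2] (faults so far: 5)
  step 12: ref 2 -> HIT, frames=[4,2] (faults so far: 5)
  Optimal total faults: 5

Answer: 6 6 5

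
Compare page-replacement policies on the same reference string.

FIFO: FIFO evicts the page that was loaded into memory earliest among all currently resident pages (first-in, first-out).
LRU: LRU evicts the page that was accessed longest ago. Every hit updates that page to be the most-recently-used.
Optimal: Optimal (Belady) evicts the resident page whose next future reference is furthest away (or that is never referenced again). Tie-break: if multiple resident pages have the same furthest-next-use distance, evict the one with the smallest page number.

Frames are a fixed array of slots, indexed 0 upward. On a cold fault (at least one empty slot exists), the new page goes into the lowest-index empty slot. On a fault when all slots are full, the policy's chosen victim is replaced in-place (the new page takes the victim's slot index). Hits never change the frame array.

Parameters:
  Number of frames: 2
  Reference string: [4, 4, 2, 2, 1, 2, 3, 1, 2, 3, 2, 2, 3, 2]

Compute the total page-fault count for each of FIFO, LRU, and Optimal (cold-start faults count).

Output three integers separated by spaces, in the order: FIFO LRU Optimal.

--- FIFO ---
  step 0: ref 4 -> FAULT, frames=[4,-] (faults so far: 1)
  step 1: ref 4 -> HIT, frames=[4,-] (faults so far: 1)
  step 2: ref 2 -> FAULT, frames=[4,2] (faults so far: 2)
  step 3: ref 2 -> HIT, frames=[4,2] (faults so far: 2)
  step 4: ref 1 -> FAULT, evict 4, frames=[1,2] (faults so far: 3)
  step 5: ref 2 -> HIT, frames=[1,2] (faults so far: 3)
  step 6: ref 3 -> FAULT, evict 2, frames=[1,3] (faults so far: 4)
  step 7: ref 1 -> HIT, frames=[1,3] (faults so far: 4)
  step 8: ref 2 -> FAULT, evict 1, frames=[2,3] (faults so far: 5)
  step 9: ref 3 -> HIT, frames=[2,3] (faults so far: 5)
  step 10: ref 2 -> HIT, frames=[2,3] (faults so far: 5)
  step 11: ref 2 -> HIT, frames=[2,3] (faults so far: 5)
  step 12: ref 3 -> HIT, frames=[2,3] (faults so far: 5)
  step 13: ref 2 -> HIT, frames=[2,3] (faults so far: 5)
  FIFO total faults: 5
--- LRU ---
  step 0: ref 4 -> FAULT, frames=[4,-] (faults so far: 1)
  step 1: ref 4 -> HIT, frames=[4,-] (faults so far: 1)
  step 2: ref 2 -> FAULT, frames=[4,2] (faults so far: 2)
  step 3: ref 2 -> HIT, frames=[4,2] (faults so far: 2)
  step 4: ref 1 -> FAULT, evict 4, frames=[1,2] (faults so far: 3)
  step 5: ref 2 -> HIT, frames=[1,2] (faults so far: 3)
  step 6: ref 3 -> FAULT, evict 1, frames=[3,2] (faults so far: 4)
  step 7: ref 1 -> FAULT, evict 2, frames=[3,1] (faults so far: 5)
  step 8: ref 2 -> FAULT, evict 3, frames=[2,1] (faults so far: 6)
  step 9: ref 3 -> FAULT, evict 1, frames=[2,3] (faults so far: 7)
  step 10: ref 2 -> HIT, frames=[2,3] (faults so far: 7)
  step 11: ref 2 -> HIT, frames=[2,3] (faults so far: 7)
  step 12: ref 3 -> HIT, frames=[2,3] (faults so far: 7)
  step 13: ref 2 -> HIT, frames=[2,3] (faults so far: 7)
  LRU total faults: 7
--- Optimal ---
  step 0: ref 4 -> FAULT, frames=[4,-] (faults so far: 1)
  step 1: ref 4 -> HIT, frames=[4,-] (faults so far: 1)
  step 2: ref 2 -> FAULT, frames=[4,2] (faults so far: 2)
  step 3: ref 2 -> HIT, frames=[4,2] (faults so far: 2)
  step 4: ref 1 -> FAULT, evict 4, frames=[1,2] (faults so far: 3)
  step 5: ref 2 -> HIT, frames=[1,2] (faults so far: 3)
  step 6: ref 3 -> FAULT, evict 2, frames=[1,3] (faults so far: 4)
  step 7: ref 1 -> HIT, frames=[1,3] (faults so far: 4)
  step 8: ref 2 -> FAULT, evict 1, frames=[2,3] (faults so far: 5)
  step 9: ref 3 -> HIT, frames=[2,3] (faults so far: 5)
  step 10: ref 2 -> HIT, frames=[2,3] (faults so far: 5)
  step 11: ref 2 -> HIT, frames=[2,3] (faults so far: 5)
  step 12: ref 3 -> HIT, frames=[2,3] (faults so far: 5)
  step 13: ref 2 -> HIT, frames=[2,3] (faults so far: 5)
  Optimal total faults: 5

Answer: 5 7 5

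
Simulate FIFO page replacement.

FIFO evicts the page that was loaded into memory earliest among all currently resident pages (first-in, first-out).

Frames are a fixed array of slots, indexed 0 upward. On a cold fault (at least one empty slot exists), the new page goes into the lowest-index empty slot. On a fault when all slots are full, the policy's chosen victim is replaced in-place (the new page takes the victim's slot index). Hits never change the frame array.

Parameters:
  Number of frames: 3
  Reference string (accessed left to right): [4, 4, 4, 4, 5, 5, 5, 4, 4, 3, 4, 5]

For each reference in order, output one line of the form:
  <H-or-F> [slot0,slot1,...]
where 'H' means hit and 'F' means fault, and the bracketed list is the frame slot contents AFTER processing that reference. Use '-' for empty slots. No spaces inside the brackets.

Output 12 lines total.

F [4,-,-]
H [4,-,-]
H [4,-,-]
H [4,-,-]
F [4,5,-]
H [4,5,-]
H [4,5,-]
H [4,5,-]
H [4,5,-]
F [4,5,3]
H [4,5,3]
H [4,5,3]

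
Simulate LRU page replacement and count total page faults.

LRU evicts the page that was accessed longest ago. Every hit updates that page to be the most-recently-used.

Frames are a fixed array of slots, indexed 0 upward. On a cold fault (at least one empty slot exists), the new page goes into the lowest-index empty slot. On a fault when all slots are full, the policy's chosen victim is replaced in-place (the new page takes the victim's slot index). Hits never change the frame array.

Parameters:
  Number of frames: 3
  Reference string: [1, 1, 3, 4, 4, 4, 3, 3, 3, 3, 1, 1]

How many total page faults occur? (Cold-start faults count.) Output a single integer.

Step 0: ref 1 → FAULT, frames=[1,-,-]
Step 1: ref 1 → HIT, frames=[1,-,-]
Step 2: ref 3 → FAULT, frames=[1,3,-]
Step 3: ref 4 → FAULT, frames=[1,3,4]
Step 4: ref 4 → HIT, frames=[1,3,4]
Step 5: ref 4 → HIT, frames=[1,3,4]
Step 6: ref 3 → HIT, frames=[1,3,4]
Step 7: ref 3 → HIT, frames=[1,3,4]
Step 8: ref 3 → HIT, frames=[1,3,4]
Step 9: ref 3 → HIT, frames=[1,3,4]
Step 10: ref 1 → HIT, frames=[1,3,4]
Step 11: ref 1 → HIT, frames=[1,3,4]
Total faults: 3

Answer: 3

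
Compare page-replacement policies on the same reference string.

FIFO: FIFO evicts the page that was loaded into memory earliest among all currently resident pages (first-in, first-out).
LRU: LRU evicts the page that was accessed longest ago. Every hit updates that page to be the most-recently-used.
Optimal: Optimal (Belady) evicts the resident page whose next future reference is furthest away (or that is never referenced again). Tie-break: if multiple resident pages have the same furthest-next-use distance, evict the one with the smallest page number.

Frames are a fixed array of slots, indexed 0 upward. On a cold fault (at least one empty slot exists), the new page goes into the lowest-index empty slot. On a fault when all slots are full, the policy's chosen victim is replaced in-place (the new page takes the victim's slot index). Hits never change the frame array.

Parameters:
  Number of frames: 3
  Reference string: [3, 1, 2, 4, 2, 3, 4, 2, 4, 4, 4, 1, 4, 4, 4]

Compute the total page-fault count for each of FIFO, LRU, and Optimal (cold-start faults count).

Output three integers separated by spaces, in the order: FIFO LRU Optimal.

Answer: 6 6 5

Derivation:
--- FIFO ---
  step 0: ref 3 -> FAULT, frames=[3,-,-] (faults so far: 1)
  step 1: ref 1 -> FAULT, frames=[3,1,-] (faults so far: 2)
  step 2: ref 2 -> FAULT, frames=[3,1,2] (faults so far: 3)
  step 3: ref 4 -> FAULT, evict 3, frames=[4,1,2] (faults so far: 4)
  step 4: ref 2 -> HIT, frames=[4,1,2] (faults so far: 4)
  step 5: ref 3 -> FAULT, evict 1, frames=[4,3,2] (faults so far: 5)
  step 6: ref 4 -> HIT, frames=[4,3,2] (faults so far: 5)
  step 7: ref 2 -> HIT, frames=[4,3,2] (faults so far: 5)
  step 8: ref 4 -> HIT, frames=[4,3,2] (faults so far: 5)
  step 9: ref 4 -> HIT, frames=[4,3,2] (faults so far: 5)
  step 10: ref 4 -> HIT, frames=[4,3,2] (faults so far: 5)
  step 11: ref 1 -> FAULT, evict 2, frames=[4,3,1] (faults so far: 6)
  step 12: ref 4 -> HIT, frames=[4,3,1] (faults so far: 6)
  step 13: ref 4 -> HIT, frames=[4,3,1] (faults so far: 6)
  step 14: ref 4 -> HIT, frames=[4,3,1] (faults so far: 6)
  FIFO total faults: 6
--- LRU ---
  step 0: ref 3 -> FAULT, frames=[3,-,-] (faults so far: 1)
  step 1: ref 1 -> FAULT, frames=[3,1,-] (faults so far: 2)
  step 2: ref 2 -> FAULT, frames=[3,1,2] (faults so far: 3)
  step 3: ref 4 -> FAULT, evict 3, frames=[4,1,2] (faults so far: 4)
  step 4: ref 2 -> HIT, frames=[4,1,2] (faults so far: 4)
  step 5: ref 3 -> FAULT, evict 1, frames=[4,3,2] (faults so far: 5)
  step 6: ref 4 -> HIT, frames=[4,3,2] (faults so far: 5)
  step 7: ref 2 -> HIT, frames=[4,3,2] (faults so far: 5)
  step 8: ref 4 -> HIT, frames=[4,3,2] (faults so far: 5)
  step 9: ref 4 -> HIT, frames=[4,3,2] (faults so far: 5)
  step 10: ref 4 -> HIT, frames=[4,3,2] (faults so far: 5)
  step 11: ref 1 -> FAULT, evict 3, frames=[4,1,2] (faults so far: 6)
  step 12: ref 4 -> HIT, frames=[4,1,2] (faults so far: 6)
  step 13: ref 4 -> HIT, frames=[4,1,2] (faults so far: 6)
  step 14: ref 4 -> HIT, frames=[4,1,2] (faults so far: 6)
  LRU total faults: 6
--- Optimal ---
  step 0: ref 3 -> FAULT, frames=[3,-,-] (faults so far: 1)
  step 1: ref 1 -> FAULT, frames=[3,1,-] (faults so far: 2)
  step 2: ref 2 -> FAULT, frames=[3,1,2] (faults so far: 3)
  step 3: ref 4 -> FAULT, evict 1, frames=[3,4,2] (faults so far: 4)
  step 4: ref 2 -> HIT, frames=[3,4,2] (faults so far: 4)
  step 5: ref 3 -> HIT, frames=[3,4,2] (faults so far: 4)
  step 6: ref 4 -> HIT, frames=[3,4,2] (faults so far: 4)
  step 7: ref 2 -> HIT, frames=[3,4,2] (faults so far: 4)
  step 8: ref 4 -> HIT, frames=[3,4,2] (faults so far: 4)
  step 9: ref 4 -> HIT, frames=[3,4,2] (faults so far: 4)
  step 10: ref 4 -> HIT, frames=[3,4,2] (faults so far: 4)
  step 11: ref 1 -> FAULT, evict 2, frames=[3,4,1] (faults so far: 5)
  step 12: ref 4 -> HIT, frames=[3,4,1] (faults so far: 5)
  step 13: ref 4 -> HIT, frames=[3,4,1] (faults so far: 5)
  step 14: ref 4 -> HIT, frames=[3,4,1] (faults so far: 5)
  Optimal total faults: 5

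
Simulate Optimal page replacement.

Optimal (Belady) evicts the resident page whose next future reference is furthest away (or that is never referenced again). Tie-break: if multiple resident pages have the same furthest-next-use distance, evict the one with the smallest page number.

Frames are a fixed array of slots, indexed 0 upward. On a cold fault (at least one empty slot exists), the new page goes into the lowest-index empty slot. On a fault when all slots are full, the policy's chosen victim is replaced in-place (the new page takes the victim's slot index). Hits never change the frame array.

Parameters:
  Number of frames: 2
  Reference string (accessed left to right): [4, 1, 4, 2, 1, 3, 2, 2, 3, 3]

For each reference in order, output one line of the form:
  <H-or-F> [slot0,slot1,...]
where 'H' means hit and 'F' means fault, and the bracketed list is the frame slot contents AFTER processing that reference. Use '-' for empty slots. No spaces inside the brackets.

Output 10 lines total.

F [4,-]
F [4,1]
H [4,1]
F [2,1]
H [2,1]
F [2,3]
H [2,3]
H [2,3]
H [2,3]
H [2,3]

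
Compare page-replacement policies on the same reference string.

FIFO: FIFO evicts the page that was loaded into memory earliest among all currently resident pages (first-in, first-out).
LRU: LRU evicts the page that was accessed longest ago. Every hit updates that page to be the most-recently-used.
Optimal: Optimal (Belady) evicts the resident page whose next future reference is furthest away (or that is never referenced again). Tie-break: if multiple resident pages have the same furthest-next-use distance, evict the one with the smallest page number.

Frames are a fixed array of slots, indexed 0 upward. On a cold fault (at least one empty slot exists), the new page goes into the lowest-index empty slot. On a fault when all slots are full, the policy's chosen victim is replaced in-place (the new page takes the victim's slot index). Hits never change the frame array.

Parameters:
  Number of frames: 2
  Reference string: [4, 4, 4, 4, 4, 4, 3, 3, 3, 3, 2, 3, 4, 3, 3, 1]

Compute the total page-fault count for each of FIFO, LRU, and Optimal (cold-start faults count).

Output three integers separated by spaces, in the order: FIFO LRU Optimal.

Answer: 6 5 5

Derivation:
--- FIFO ---
  step 0: ref 4 -> FAULT, frames=[4,-] (faults so far: 1)
  step 1: ref 4 -> HIT, frames=[4,-] (faults so far: 1)
  step 2: ref 4 -> HIT, frames=[4,-] (faults so far: 1)
  step 3: ref 4 -> HIT, frames=[4,-] (faults so far: 1)
  step 4: ref 4 -> HIT, frames=[4,-] (faults so far: 1)
  step 5: ref 4 -> HIT, frames=[4,-] (faults so far: 1)
  step 6: ref 3 -> FAULT, frames=[4,3] (faults so far: 2)
  step 7: ref 3 -> HIT, frames=[4,3] (faults so far: 2)
  step 8: ref 3 -> HIT, frames=[4,3] (faults so far: 2)
  step 9: ref 3 -> HIT, frames=[4,3] (faults so far: 2)
  step 10: ref 2 -> FAULT, evict 4, frames=[2,3] (faults so far: 3)
  step 11: ref 3 -> HIT, frames=[2,3] (faults so far: 3)
  step 12: ref 4 -> FAULT, evict 3, frames=[2,4] (faults so far: 4)
  step 13: ref 3 -> FAULT, evict 2, frames=[3,4] (faults so far: 5)
  step 14: ref 3 -> HIT, frames=[3,4] (faults so far: 5)
  step 15: ref 1 -> FAULT, evict 4, frames=[3,1] (faults so far: 6)
  FIFO total faults: 6
--- LRU ---
  step 0: ref 4 -> FAULT, frames=[4,-] (faults so far: 1)
  step 1: ref 4 -> HIT, frames=[4,-] (faults so far: 1)
  step 2: ref 4 -> HIT, frames=[4,-] (faults so far: 1)
  step 3: ref 4 -> HIT, frames=[4,-] (faults so far: 1)
  step 4: ref 4 -> HIT, frames=[4,-] (faults so far: 1)
  step 5: ref 4 -> HIT, frames=[4,-] (faults so far: 1)
  step 6: ref 3 -> FAULT, frames=[4,3] (faults so far: 2)
  step 7: ref 3 -> HIT, frames=[4,3] (faults so far: 2)
  step 8: ref 3 -> HIT, frames=[4,3] (faults so far: 2)
  step 9: ref 3 -> HIT, frames=[4,3] (faults so far: 2)
  step 10: ref 2 -> FAULT, evict 4, frames=[2,3] (faults so far: 3)
  step 11: ref 3 -> HIT, frames=[2,3] (faults so far: 3)
  step 12: ref 4 -> FAULT, evict 2, frames=[4,3] (faults so far: 4)
  step 13: ref 3 -> HIT, frames=[4,3] (faults so far: 4)
  step 14: ref 3 -> HIT, frames=[4,3] (faults so far: 4)
  step 15: ref 1 -> FAULT, evict 4, frames=[1,3] (faults so far: 5)
  LRU total faults: 5
--- Optimal ---
  step 0: ref 4 -> FAULT, frames=[4,-] (faults so far: 1)
  step 1: ref 4 -> HIT, frames=[4,-] (faults so far: 1)
  step 2: ref 4 -> HIT, frames=[4,-] (faults so far: 1)
  step 3: ref 4 -> HIT, frames=[4,-] (faults so far: 1)
  step 4: ref 4 -> HIT, frames=[4,-] (faults so far: 1)
  step 5: ref 4 -> HIT, frames=[4,-] (faults so far: 1)
  step 6: ref 3 -> FAULT, frames=[4,3] (faults so far: 2)
  step 7: ref 3 -> HIT, frames=[4,3] (faults so far: 2)
  step 8: ref 3 -> HIT, frames=[4,3] (faults so far: 2)
  step 9: ref 3 -> HIT, frames=[4,3] (faults so far: 2)
  step 10: ref 2 -> FAULT, evict 4, frames=[2,3] (faults so far: 3)
  step 11: ref 3 -> HIT, frames=[2,3] (faults so far: 3)
  step 12: ref 4 -> FAULT, evict 2, frames=[4,3] (faults so far: 4)
  step 13: ref 3 -> HIT, frames=[4,3] (faults so far: 4)
  step 14: ref 3 -> HIT, frames=[4,3] (faults so far: 4)
  step 15: ref 1 -> FAULT, evict 3, frames=[4,1] (faults so far: 5)
  Optimal total faults: 5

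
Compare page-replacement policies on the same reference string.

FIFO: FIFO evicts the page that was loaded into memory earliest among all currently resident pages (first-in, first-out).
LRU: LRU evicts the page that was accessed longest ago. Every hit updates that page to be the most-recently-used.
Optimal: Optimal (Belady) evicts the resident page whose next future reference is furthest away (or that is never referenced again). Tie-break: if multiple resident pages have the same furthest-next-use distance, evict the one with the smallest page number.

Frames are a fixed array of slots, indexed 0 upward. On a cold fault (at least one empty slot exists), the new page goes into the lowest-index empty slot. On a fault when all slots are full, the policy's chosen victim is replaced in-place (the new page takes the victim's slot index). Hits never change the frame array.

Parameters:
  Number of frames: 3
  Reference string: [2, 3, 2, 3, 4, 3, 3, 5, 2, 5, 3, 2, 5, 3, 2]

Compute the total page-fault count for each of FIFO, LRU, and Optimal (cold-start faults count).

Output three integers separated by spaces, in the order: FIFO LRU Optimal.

Answer: 6 5 4

Derivation:
--- FIFO ---
  step 0: ref 2 -> FAULT, frames=[2,-,-] (faults so far: 1)
  step 1: ref 3 -> FAULT, frames=[2,3,-] (faults so far: 2)
  step 2: ref 2 -> HIT, frames=[2,3,-] (faults so far: 2)
  step 3: ref 3 -> HIT, frames=[2,3,-] (faults so far: 2)
  step 4: ref 4 -> FAULT, frames=[2,3,4] (faults so far: 3)
  step 5: ref 3 -> HIT, frames=[2,3,4] (faults so far: 3)
  step 6: ref 3 -> HIT, frames=[2,3,4] (faults so far: 3)
  step 7: ref 5 -> FAULT, evict 2, frames=[5,3,4] (faults so far: 4)
  step 8: ref 2 -> FAULT, evict 3, frames=[5,2,4] (faults so far: 5)
  step 9: ref 5 -> HIT, frames=[5,2,4] (faults so far: 5)
  step 10: ref 3 -> FAULT, evict 4, frames=[5,2,3] (faults so far: 6)
  step 11: ref 2 -> HIT, frames=[5,2,3] (faults so far: 6)
  step 12: ref 5 -> HIT, frames=[5,2,3] (faults so far: 6)
  step 13: ref 3 -> HIT, frames=[5,2,3] (faults so far: 6)
  step 14: ref 2 -> HIT, frames=[5,2,3] (faults so far: 6)
  FIFO total faults: 6
--- LRU ---
  step 0: ref 2 -> FAULT, frames=[2,-,-] (faults so far: 1)
  step 1: ref 3 -> FAULT, frames=[2,3,-] (faults so far: 2)
  step 2: ref 2 -> HIT, frames=[2,3,-] (faults so far: 2)
  step 3: ref 3 -> HIT, frames=[2,3,-] (faults so far: 2)
  step 4: ref 4 -> FAULT, frames=[2,3,4] (faults so far: 3)
  step 5: ref 3 -> HIT, frames=[2,3,4] (faults so far: 3)
  step 6: ref 3 -> HIT, frames=[2,3,4] (faults so far: 3)
  step 7: ref 5 -> FAULT, evict 2, frames=[5,3,4] (faults so far: 4)
  step 8: ref 2 -> FAULT, evict 4, frames=[5,3,2] (faults so far: 5)
  step 9: ref 5 -> HIT, frames=[5,3,2] (faults so far: 5)
  step 10: ref 3 -> HIT, frames=[5,3,2] (faults so far: 5)
  step 11: ref 2 -> HIT, frames=[5,3,2] (faults so far: 5)
  step 12: ref 5 -> HIT, frames=[5,3,2] (faults so far: 5)
  step 13: ref 3 -> HIT, frames=[5,3,2] (faults so far: 5)
  step 14: ref 2 -> HIT, frames=[5,3,2] (faults so far: 5)
  LRU total faults: 5
--- Optimal ---
  step 0: ref 2 -> FAULT, frames=[2,-,-] (faults so far: 1)
  step 1: ref 3 -> FAULT, frames=[2,3,-] (faults so far: 2)
  step 2: ref 2 -> HIT, frames=[2,3,-] (faults so far: 2)
  step 3: ref 3 -> HIT, frames=[2,3,-] (faults so far: 2)
  step 4: ref 4 -> FAULT, frames=[2,3,4] (faults so far: 3)
  step 5: ref 3 -> HIT, frames=[2,3,4] (faults so far: 3)
  step 6: ref 3 -> HIT, frames=[2,3,4] (faults so far: 3)
  step 7: ref 5 -> FAULT, evict 4, frames=[2,3,5] (faults so far: 4)
  step 8: ref 2 -> HIT, frames=[2,3,5] (faults so far: 4)
  step 9: ref 5 -> HIT, frames=[2,3,5] (faults so far: 4)
  step 10: ref 3 -> HIT, frames=[2,3,5] (faults so far: 4)
  step 11: ref 2 -> HIT, frames=[2,3,5] (faults so far: 4)
  step 12: ref 5 -> HIT, frames=[2,3,5] (faults so far: 4)
  step 13: ref 3 -> HIT, frames=[2,3,5] (faults so far: 4)
  step 14: ref 2 -> HIT, frames=[2,3,5] (faults so far: 4)
  Optimal total faults: 4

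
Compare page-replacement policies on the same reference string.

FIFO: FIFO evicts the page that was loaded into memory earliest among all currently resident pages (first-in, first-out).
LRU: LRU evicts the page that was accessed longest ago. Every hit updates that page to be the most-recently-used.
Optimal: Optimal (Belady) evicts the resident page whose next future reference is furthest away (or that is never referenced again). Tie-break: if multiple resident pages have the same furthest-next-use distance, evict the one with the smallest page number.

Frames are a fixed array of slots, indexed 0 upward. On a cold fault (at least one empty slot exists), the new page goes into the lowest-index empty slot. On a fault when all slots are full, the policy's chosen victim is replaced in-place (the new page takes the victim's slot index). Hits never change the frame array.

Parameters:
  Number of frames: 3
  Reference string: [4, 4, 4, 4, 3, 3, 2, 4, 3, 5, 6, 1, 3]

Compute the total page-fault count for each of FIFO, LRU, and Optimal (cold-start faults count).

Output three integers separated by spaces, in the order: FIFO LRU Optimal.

--- FIFO ---
  step 0: ref 4 -> FAULT, frames=[4,-,-] (faults so far: 1)
  step 1: ref 4 -> HIT, frames=[4,-,-] (faults so far: 1)
  step 2: ref 4 -> HIT, frames=[4,-,-] (faults so far: 1)
  step 3: ref 4 -> HIT, frames=[4,-,-] (faults so far: 1)
  step 4: ref 3 -> FAULT, frames=[4,3,-] (faults so far: 2)
  step 5: ref 3 -> HIT, frames=[4,3,-] (faults so far: 2)
  step 6: ref 2 -> FAULT, frames=[4,3,2] (faults so far: 3)
  step 7: ref 4 -> HIT, frames=[4,3,2] (faults so far: 3)
  step 8: ref 3 -> HIT, frames=[4,3,2] (faults so far: 3)
  step 9: ref 5 -> FAULT, evict 4, frames=[5,3,2] (faults so far: 4)
  step 10: ref 6 -> FAULT, evict 3, frames=[5,6,2] (faults so far: 5)
  step 11: ref 1 -> FAULT, evict 2, frames=[5,6,1] (faults so far: 6)
  step 12: ref 3 -> FAULT, evict 5, frames=[3,6,1] (faults so far: 7)
  FIFO total faults: 7
--- LRU ---
  step 0: ref 4 -> FAULT, frames=[4,-,-] (faults so far: 1)
  step 1: ref 4 -> HIT, frames=[4,-,-] (faults so far: 1)
  step 2: ref 4 -> HIT, frames=[4,-,-] (faults so far: 1)
  step 3: ref 4 -> HIT, frames=[4,-,-] (faults so far: 1)
  step 4: ref 3 -> FAULT, frames=[4,3,-] (faults so far: 2)
  step 5: ref 3 -> HIT, frames=[4,3,-] (faults so far: 2)
  step 6: ref 2 -> FAULT, frames=[4,3,2] (faults so far: 3)
  step 7: ref 4 -> HIT, frames=[4,3,2] (faults so far: 3)
  step 8: ref 3 -> HIT, frames=[4,3,2] (faults so far: 3)
  step 9: ref 5 -> FAULT, evict 2, frames=[4,3,5] (faults so far: 4)
  step 10: ref 6 -> FAULT, evict 4, frames=[6,3,5] (faults so far: 5)
  step 11: ref 1 -> FAULT, evict 3, frames=[6,1,5] (faults so far: 6)
  step 12: ref 3 -> FAULT, evict 5, frames=[6,1,3] (faults so far: 7)
  LRU total faults: 7
--- Optimal ---
  step 0: ref 4 -> FAULT, frames=[4,-,-] (faults so far: 1)
  step 1: ref 4 -> HIT, frames=[4,-,-] (faults so far: 1)
  step 2: ref 4 -> HIT, frames=[4,-,-] (faults so far: 1)
  step 3: ref 4 -> HIT, frames=[4,-,-] (faults so far: 1)
  step 4: ref 3 -> FAULT, frames=[4,3,-] (faults so far: 2)
  step 5: ref 3 -> HIT, frames=[4,3,-] (faults so far: 2)
  step 6: ref 2 -> FAULT, frames=[4,3,2] (faults so far: 3)
  step 7: ref 4 -> HIT, frames=[4,3,2] (faults so far: 3)
  step 8: ref 3 -> HIT, frames=[4,3,2] (faults so far: 3)
  step 9: ref 5 -> FAULT, evict 2, frames=[4,3,5] (faults so far: 4)
  step 10: ref 6 -> FAULT, evict 4, frames=[6,3,5] (faults so far: 5)
  step 11: ref 1 -> FAULT, evict 5, frames=[6,3,1] (faults so far: 6)
  step 12: ref 3 -> HIT, frames=[6,3,1] (faults so far: 6)
  Optimal total faults: 6

Answer: 7 7 6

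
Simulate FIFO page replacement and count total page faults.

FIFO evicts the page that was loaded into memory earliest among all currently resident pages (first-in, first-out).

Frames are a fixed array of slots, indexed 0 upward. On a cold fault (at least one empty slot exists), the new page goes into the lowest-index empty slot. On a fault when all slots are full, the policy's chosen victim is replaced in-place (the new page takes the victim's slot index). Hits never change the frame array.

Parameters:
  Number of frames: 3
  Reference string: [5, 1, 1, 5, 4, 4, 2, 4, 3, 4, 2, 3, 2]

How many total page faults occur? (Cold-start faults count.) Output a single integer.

Answer: 5

Derivation:
Step 0: ref 5 → FAULT, frames=[5,-,-]
Step 1: ref 1 → FAULT, frames=[5,1,-]
Step 2: ref 1 → HIT, frames=[5,1,-]
Step 3: ref 5 → HIT, frames=[5,1,-]
Step 4: ref 4 → FAULT, frames=[5,1,4]
Step 5: ref 4 → HIT, frames=[5,1,4]
Step 6: ref 2 → FAULT (evict 5), frames=[2,1,4]
Step 7: ref 4 → HIT, frames=[2,1,4]
Step 8: ref 3 → FAULT (evict 1), frames=[2,3,4]
Step 9: ref 4 → HIT, frames=[2,3,4]
Step 10: ref 2 → HIT, frames=[2,3,4]
Step 11: ref 3 → HIT, frames=[2,3,4]
Step 12: ref 2 → HIT, frames=[2,3,4]
Total faults: 5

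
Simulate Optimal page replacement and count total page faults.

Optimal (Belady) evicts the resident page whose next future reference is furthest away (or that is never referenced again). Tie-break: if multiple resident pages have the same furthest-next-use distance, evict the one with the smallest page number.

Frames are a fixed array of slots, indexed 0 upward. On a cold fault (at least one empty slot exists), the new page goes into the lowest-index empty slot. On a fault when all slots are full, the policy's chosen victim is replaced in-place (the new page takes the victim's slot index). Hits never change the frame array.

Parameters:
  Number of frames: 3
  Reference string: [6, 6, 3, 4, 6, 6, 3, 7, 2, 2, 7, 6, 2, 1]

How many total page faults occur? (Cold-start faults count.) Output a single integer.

Step 0: ref 6 → FAULT, frames=[6,-,-]
Step 1: ref 6 → HIT, frames=[6,-,-]
Step 2: ref 3 → FAULT, frames=[6,3,-]
Step 3: ref 4 → FAULT, frames=[6,3,4]
Step 4: ref 6 → HIT, frames=[6,3,4]
Step 5: ref 6 → HIT, frames=[6,3,4]
Step 6: ref 3 → HIT, frames=[6,3,4]
Step 7: ref 7 → FAULT (evict 3), frames=[6,7,4]
Step 8: ref 2 → FAULT (evict 4), frames=[6,7,2]
Step 9: ref 2 → HIT, frames=[6,7,2]
Step 10: ref 7 → HIT, frames=[6,7,2]
Step 11: ref 6 → HIT, frames=[6,7,2]
Step 12: ref 2 → HIT, frames=[6,7,2]
Step 13: ref 1 → FAULT (evict 2), frames=[6,7,1]
Total faults: 6

Answer: 6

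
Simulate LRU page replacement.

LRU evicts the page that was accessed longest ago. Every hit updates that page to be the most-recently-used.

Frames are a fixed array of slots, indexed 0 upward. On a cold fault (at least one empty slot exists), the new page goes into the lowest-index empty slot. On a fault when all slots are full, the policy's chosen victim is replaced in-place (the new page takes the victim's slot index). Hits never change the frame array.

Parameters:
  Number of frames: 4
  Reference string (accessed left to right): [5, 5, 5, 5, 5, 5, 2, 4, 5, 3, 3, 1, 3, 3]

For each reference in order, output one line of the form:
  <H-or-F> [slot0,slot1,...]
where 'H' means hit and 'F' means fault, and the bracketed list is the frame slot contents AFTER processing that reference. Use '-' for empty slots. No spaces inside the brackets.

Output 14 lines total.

F [5,-,-,-]
H [5,-,-,-]
H [5,-,-,-]
H [5,-,-,-]
H [5,-,-,-]
H [5,-,-,-]
F [5,2,-,-]
F [5,2,4,-]
H [5,2,4,-]
F [5,2,4,3]
H [5,2,4,3]
F [5,1,4,3]
H [5,1,4,3]
H [5,1,4,3]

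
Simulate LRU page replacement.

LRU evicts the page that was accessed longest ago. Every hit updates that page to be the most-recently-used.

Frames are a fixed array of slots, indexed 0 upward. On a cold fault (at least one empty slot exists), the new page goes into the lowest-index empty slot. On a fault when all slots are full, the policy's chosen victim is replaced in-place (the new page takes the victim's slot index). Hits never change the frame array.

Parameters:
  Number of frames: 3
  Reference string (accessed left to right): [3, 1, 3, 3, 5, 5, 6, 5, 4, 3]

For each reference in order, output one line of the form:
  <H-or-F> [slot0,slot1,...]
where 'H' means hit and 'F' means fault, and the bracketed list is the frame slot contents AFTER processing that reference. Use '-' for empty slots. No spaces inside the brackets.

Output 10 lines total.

F [3,-,-]
F [3,1,-]
H [3,1,-]
H [3,1,-]
F [3,1,5]
H [3,1,5]
F [3,6,5]
H [3,6,5]
F [4,6,5]
F [4,3,5]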